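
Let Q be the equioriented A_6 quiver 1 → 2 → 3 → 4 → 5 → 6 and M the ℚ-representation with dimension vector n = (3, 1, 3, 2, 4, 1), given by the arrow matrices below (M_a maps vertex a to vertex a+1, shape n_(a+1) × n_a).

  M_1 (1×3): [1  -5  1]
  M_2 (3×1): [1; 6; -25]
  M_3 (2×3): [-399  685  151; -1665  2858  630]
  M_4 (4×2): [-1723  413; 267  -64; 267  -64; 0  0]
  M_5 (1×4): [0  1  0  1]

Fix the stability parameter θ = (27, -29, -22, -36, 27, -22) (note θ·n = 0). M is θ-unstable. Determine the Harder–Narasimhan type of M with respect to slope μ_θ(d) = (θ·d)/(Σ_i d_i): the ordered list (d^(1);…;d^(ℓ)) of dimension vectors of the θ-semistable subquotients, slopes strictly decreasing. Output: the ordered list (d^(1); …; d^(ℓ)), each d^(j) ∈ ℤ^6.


Interval decomposition of M: I[1,1]^2, I[1,5], I[3,3], I[3,6], I[5,5]^2.
HN type (ℓ=5): μ^(1)=27; μ^(2)=5/2; μ^(3)=-15; μ^(4)=-22; μ^(5)=-29

((2, 0, 0, 0, 3, 0); (0, 0, 0, 0, 1, 1); (1, 1, 1, 1, 0, 0); (0, 0, 1, 0, 0, 0); (0, 0, 1, 1, 0, 0))


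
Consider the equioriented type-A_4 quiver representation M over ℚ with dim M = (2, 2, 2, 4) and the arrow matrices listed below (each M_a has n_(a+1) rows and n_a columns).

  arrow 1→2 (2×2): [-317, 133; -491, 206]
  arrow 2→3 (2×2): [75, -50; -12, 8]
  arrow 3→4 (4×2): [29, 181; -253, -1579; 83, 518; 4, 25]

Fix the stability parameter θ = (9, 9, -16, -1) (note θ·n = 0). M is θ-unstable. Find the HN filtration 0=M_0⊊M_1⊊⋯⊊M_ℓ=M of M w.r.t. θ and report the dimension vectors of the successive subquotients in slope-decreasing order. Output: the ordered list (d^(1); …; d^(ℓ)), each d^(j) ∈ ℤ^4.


Barcode: M ≅ I[1,2], I[1,4], I[3,4], I[4,4]^2. HN layers by μ_θ (4 steps, strictly decreasing):
  μ^(1)=9; μ^(2)=1/4; μ^(3)=-1; μ^(4)=-16

((1, 1, 0, 0); (1, 1, 1, 1); (0, 0, 0, 3); (0, 0, 1, 0))


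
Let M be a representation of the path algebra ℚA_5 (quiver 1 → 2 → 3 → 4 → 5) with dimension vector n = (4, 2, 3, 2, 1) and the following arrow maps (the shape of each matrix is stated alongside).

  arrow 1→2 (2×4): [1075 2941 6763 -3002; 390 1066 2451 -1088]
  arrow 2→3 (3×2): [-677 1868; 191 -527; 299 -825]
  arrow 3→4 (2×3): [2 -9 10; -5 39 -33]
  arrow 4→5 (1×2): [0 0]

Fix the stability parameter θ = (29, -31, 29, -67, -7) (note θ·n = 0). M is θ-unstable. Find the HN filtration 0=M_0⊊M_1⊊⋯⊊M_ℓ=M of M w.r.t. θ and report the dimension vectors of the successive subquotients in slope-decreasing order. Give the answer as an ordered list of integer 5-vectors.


Interval decomposition of M: I[1,1]^2, I[1,4]^2, I[3,3], I[5,5].
HN type (ℓ=3): μ^(1)=29; μ^(2)=-7; μ^(3)=-10

((2, 0, 1, 0, 0); (0, 0, 0, 0, 1); (2, 2, 2, 2, 0))


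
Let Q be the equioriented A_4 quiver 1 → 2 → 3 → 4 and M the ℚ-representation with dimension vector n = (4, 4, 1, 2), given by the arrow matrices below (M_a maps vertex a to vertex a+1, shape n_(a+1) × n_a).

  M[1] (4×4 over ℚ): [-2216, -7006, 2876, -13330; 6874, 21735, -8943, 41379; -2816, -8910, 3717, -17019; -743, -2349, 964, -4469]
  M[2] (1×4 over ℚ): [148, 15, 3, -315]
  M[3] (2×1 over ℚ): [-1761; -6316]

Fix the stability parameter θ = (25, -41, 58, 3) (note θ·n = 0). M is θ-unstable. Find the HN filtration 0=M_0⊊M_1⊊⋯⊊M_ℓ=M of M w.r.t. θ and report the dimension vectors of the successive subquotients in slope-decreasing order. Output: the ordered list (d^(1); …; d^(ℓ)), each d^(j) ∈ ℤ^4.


Interval decomposition of M: I[1,2]^3, I[1,4], I[4,4].
HN type (ℓ=3): μ^(1)=61/2; μ^(2)=3; μ^(3)=-8

((0, 0, 1, 1); (0, 0, 0, 1); (4, 4, 0, 0))


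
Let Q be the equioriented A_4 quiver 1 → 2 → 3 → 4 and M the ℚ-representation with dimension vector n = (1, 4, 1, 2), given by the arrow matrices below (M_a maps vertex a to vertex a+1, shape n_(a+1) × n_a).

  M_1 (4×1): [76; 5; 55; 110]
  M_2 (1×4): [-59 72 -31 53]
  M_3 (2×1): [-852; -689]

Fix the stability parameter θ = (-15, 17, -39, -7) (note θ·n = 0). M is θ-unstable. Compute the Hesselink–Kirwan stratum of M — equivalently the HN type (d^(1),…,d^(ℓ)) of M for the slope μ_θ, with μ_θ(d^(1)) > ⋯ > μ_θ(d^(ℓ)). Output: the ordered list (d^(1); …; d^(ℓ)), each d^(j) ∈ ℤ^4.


Barcode: M ≅ I[1,4], I[2,2]^3, I[4,4]. HN layers by μ_θ (4 steps, strictly decreasing):
  μ^(1)=17; μ^(2)=-7; μ^(3)=-11; μ^(4)=-15

((0, 3, 0, 0); (0, 0, 0, 2); (0, 1, 1, 0); (1, 0, 0, 0))


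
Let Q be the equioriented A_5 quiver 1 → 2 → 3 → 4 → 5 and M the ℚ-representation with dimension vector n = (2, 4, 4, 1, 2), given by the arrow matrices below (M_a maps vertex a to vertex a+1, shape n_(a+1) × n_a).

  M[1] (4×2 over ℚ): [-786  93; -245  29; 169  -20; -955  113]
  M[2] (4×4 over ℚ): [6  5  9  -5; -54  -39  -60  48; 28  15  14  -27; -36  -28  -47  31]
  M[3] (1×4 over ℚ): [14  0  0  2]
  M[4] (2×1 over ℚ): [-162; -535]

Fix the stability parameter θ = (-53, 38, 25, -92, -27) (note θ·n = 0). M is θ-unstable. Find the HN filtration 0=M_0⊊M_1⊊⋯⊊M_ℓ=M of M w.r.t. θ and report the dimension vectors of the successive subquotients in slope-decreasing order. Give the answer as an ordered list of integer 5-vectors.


Barcode: M ≅ I[1,3], I[1,5], I[2,2], I[2,3], I[3,3], I[5,5]. HN layers by μ_θ (6 steps, strictly decreasing):
  μ^(1)=38; μ^(2)=63/2; μ^(3)=25; μ^(4)=-14; μ^(5)=-27; μ^(6)=-53

((0, 1, 0, 0, 0); (0, 2, 2, 0, 0); (0, 0, 1, 0, 0); (0, 1, 1, 1, 1); (0, 0, 0, 0, 1); (2, 0, 0, 0, 0))


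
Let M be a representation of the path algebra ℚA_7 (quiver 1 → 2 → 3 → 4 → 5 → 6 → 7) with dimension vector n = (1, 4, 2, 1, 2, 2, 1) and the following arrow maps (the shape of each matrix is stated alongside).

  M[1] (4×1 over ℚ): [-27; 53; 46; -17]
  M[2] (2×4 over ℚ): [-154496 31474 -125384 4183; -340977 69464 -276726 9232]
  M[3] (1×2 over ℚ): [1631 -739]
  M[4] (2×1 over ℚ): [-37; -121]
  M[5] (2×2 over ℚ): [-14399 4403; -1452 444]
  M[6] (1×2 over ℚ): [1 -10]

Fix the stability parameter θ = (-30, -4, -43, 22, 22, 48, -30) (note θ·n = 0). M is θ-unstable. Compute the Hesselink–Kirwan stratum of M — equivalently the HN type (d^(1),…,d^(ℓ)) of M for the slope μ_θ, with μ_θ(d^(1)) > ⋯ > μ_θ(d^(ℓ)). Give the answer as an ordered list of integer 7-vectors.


Interval decomposition of M: I[1,3], I[2,2]^2, I[2,5], I[5,7], I[6,6].
HN type (ℓ=6): μ^(1)=48; μ^(2)=22; μ^(3)=40/3; μ^(4)=-4; μ^(5)=-47/2; μ^(6)=-30

((0, 0, 0, 0, 0, 1, 0); (0, 0, 0, 1, 1, 0, 0); (0, 0, 0, 0, 1, 1, 1); (0, 2, 0, 0, 0, 0, 0); (0, 2, 2, 0, 0, 0, 0); (1, 0, 0, 0, 0, 0, 0))


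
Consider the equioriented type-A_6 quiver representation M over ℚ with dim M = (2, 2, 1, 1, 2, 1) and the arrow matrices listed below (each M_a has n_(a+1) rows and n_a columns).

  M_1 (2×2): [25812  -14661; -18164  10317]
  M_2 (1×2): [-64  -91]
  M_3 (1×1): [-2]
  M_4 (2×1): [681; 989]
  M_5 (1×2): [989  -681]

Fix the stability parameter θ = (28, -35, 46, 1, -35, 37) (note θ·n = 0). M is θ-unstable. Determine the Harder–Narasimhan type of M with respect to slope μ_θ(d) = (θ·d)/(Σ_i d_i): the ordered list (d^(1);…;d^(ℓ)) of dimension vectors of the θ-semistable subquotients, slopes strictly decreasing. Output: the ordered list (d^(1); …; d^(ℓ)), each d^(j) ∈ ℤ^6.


Via rank(M_{q-1}∘⋯∘M_p): M ≅ I[1,1], I[1,5], I[2,2], I[5,6].
μ_θ-semistable layers: μ^(1)=37; μ^(2)=28; μ^(3)=4; μ^(4)=-7/2; μ^(5)=-35

((0, 0, 0, 0, 0, 1); (1, 0, 0, 0, 0, 0); (0, 0, 1, 1, 1, 0); (1, 1, 0, 0, 0, 0); (0, 1, 0, 0, 1, 0))


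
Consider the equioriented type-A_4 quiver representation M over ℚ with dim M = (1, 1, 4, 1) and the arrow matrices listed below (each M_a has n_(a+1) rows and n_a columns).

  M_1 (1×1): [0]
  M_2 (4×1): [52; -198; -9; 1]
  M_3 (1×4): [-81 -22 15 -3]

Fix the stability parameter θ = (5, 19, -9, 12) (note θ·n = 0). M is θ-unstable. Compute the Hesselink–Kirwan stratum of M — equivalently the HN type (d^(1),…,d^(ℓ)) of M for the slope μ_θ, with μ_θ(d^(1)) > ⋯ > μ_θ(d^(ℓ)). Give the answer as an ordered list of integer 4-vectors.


Via rank(M_{q-1}∘⋯∘M_p): M ≅ I[1,1], I[2,4], I[3,3]^3.
μ_θ-semistable layers: μ^(1)=12; μ^(2)=5; μ^(3)=-9

((0, 0, 0, 1); (1, 1, 1, 0); (0, 0, 3, 0))


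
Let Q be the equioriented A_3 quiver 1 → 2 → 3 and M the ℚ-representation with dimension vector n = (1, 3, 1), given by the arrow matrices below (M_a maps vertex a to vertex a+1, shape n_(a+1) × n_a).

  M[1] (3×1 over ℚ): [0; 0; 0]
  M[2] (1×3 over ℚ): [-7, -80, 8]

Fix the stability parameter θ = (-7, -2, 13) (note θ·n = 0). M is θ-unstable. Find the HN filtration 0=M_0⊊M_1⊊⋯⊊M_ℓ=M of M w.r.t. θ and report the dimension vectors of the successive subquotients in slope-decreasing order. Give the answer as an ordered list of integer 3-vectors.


Via rank(M_{q-1}∘⋯∘M_p): M ≅ I[1,1], I[2,2]^2, I[2,3].
μ_θ-semistable layers: μ^(1)=13; μ^(2)=-2; μ^(3)=-7

((0, 0, 1); (0, 3, 0); (1, 0, 0))


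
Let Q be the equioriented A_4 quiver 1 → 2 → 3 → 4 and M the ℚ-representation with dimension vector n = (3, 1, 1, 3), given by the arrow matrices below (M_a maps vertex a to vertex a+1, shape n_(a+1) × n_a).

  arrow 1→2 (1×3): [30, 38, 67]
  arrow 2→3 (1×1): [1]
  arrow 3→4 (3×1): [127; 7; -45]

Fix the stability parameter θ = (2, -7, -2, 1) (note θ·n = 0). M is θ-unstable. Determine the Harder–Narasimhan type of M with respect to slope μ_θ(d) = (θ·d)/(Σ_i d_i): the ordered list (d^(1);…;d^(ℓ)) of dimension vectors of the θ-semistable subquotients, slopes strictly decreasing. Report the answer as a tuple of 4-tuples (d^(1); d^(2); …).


Interval decomposition of M: I[1,1]^2, I[1,4], I[4,4]^2.
HN type (ℓ=4): μ^(1)=2; μ^(2)=1; μ^(3)=-2; μ^(4)=-5/2

((2, 0, 0, 0); (0, 0, 0, 3); (0, 0, 1, 0); (1, 1, 0, 0))


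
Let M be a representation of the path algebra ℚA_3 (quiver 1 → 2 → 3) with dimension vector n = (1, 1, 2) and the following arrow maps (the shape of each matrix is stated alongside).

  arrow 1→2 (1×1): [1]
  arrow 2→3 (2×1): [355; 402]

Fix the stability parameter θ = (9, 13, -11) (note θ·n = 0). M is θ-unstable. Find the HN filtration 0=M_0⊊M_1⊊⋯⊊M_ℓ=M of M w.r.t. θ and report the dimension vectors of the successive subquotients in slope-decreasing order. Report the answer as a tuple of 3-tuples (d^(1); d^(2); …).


Interval decomposition of M: I[1,3], I[3,3].
HN type (ℓ=2): μ^(1)=11/3; μ^(2)=-11

((1, 1, 1); (0, 0, 1))


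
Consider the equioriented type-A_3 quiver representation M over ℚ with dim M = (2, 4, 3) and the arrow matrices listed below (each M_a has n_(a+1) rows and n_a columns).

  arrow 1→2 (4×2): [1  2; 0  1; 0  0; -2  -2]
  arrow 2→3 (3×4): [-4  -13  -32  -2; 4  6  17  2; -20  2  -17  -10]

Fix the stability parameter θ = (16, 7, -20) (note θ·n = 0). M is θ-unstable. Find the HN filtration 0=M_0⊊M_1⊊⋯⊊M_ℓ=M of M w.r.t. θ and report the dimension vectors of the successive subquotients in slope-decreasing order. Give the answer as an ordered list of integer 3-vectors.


Via rank(M_{q-1}∘⋯∘M_p): M ≅ I[1,2], I[1,3], I[2,3]^2.
μ_θ-semistable layers: μ^(1)=23/2; μ^(2)=1; μ^(3)=-13/2

((1, 1, 0); (1, 1, 1); (0, 2, 2))


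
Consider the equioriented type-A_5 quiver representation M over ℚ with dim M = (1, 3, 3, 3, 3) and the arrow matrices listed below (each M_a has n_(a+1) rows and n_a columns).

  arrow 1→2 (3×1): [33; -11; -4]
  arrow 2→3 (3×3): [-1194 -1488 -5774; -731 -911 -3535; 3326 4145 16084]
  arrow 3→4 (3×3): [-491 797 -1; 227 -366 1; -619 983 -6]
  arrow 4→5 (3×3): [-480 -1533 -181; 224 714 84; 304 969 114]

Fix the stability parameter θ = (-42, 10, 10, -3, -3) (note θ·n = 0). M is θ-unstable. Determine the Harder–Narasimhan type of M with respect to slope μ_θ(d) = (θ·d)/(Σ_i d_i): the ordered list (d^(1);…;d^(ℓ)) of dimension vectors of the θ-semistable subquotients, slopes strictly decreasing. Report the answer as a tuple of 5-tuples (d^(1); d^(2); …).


Via rank(M_{q-1}∘⋯∘M_p): M ≅ I[1,5], I[2,2], I[2,5], I[3,4], I[5,5].
μ_θ-semistable layers: μ^(1)=10; μ^(2)=7/2; μ^(3)=-3; μ^(4)=-42

((0, 1, 0, 0, 0); (0, 2, 3, 3, 2); (0, 0, 0, 0, 1); (1, 0, 0, 0, 0))


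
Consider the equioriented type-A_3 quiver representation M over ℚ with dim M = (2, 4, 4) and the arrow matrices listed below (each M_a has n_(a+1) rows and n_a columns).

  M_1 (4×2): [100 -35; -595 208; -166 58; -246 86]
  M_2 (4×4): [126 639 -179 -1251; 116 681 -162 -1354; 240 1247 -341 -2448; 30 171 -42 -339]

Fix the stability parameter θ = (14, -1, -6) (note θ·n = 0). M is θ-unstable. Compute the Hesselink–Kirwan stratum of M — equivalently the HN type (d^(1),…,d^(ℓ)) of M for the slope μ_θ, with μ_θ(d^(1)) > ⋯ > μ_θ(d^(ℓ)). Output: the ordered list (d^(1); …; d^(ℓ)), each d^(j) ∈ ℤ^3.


Barcode: M ≅ I[1,3]^2, I[2,2], I[2,3], I[3,3]. HN layers by μ_θ (4 steps, strictly decreasing):
  μ^(1)=7/3; μ^(2)=-1; μ^(3)=-7/2; μ^(4)=-6

((2, 2, 2); (0, 1, 0); (0, 1, 1); (0, 0, 1))


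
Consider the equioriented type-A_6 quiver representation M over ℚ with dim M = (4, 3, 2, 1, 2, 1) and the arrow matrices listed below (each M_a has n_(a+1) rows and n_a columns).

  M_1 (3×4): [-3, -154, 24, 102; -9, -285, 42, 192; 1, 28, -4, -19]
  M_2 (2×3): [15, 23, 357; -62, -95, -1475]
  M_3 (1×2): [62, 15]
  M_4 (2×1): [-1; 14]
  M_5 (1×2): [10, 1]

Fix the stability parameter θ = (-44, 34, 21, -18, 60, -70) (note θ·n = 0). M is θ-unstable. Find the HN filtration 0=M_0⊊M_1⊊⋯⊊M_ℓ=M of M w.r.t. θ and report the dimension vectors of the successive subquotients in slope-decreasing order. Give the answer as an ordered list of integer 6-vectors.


Via rank(M_{q-1}∘⋯∘M_p): M ≅ I[1,1], I[1,2], I[1,3], I[1,6], I[5,5].
μ_θ-semistable layers: μ^(1)=60; μ^(2)=34; μ^(3)=55/2; μ^(4)=27/5; μ^(5)=-44

((0, 0, 0, 0, 1, 0); (0, 1, 0, 0, 0, 0); (0, 1, 1, 0, 0, 0); (0, 1, 1, 1, 1, 1); (4, 0, 0, 0, 0, 0))


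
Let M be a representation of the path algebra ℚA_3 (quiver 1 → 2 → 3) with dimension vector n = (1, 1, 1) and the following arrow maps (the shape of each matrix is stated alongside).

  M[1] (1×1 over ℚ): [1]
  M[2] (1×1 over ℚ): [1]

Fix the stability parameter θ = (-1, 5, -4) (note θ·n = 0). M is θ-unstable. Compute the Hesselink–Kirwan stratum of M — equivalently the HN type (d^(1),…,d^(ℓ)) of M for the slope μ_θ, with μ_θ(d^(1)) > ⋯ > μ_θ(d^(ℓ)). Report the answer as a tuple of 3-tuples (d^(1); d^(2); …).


Interval decomposition of M: I[1,3].
HN type (ℓ=2): μ^(1)=1/2; μ^(2)=-1

((0, 1, 1); (1, 0, 0))


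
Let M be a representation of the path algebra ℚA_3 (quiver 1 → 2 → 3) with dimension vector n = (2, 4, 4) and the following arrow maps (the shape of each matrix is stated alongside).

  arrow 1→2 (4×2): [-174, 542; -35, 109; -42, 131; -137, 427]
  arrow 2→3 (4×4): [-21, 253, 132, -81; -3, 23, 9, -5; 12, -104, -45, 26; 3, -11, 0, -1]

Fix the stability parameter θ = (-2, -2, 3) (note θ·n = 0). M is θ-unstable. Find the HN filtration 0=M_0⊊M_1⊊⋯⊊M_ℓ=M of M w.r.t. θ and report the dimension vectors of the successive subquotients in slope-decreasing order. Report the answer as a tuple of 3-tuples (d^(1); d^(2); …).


Barcode: M ≅ I[1,2], I[1,3], I[2,2], I[2,3], I[3,3]^2. HN layers by μ_θ (2 steps, strictly decreasing):
  μ^(1)=3; μ^(2)=-2

((0, 0, 4); (2, 4, 0))


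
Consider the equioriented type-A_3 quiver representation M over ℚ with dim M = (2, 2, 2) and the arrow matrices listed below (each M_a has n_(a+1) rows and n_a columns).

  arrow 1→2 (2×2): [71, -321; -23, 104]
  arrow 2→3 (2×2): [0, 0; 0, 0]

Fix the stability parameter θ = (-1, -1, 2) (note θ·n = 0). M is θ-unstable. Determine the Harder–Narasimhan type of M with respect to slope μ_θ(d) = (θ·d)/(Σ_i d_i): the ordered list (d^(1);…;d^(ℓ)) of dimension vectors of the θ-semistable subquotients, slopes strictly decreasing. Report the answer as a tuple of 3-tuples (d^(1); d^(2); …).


Barcode: M ≅ I[1,2]^2, I[3,3]^2. HN layers by μ_θ (2 steps, strictly decreasing):
  μ^(1)=2; μ^(2)=-1

((0, 0, 2); (2, 2, 0))


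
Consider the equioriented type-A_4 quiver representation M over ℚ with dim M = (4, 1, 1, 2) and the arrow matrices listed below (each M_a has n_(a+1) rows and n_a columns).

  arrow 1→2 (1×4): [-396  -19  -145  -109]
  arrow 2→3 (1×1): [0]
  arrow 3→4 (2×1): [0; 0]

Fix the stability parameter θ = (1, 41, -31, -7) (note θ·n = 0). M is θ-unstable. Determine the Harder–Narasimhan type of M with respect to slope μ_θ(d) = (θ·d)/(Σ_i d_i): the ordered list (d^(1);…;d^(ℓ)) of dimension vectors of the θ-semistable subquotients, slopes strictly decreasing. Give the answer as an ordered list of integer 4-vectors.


Interval decomposition of M: I[1,1]^3, I[1,2], I[3,3], I[4,4]^2.
HN type (ℓ=4): μ^(1)=41; μ^(2)=1; μ^(3)=-7; μ^(4)=-31

((0, 1, 0, 0); (4, 0, 0, 0); (0, 0, 0, 2); (0, 0, 1, 0))


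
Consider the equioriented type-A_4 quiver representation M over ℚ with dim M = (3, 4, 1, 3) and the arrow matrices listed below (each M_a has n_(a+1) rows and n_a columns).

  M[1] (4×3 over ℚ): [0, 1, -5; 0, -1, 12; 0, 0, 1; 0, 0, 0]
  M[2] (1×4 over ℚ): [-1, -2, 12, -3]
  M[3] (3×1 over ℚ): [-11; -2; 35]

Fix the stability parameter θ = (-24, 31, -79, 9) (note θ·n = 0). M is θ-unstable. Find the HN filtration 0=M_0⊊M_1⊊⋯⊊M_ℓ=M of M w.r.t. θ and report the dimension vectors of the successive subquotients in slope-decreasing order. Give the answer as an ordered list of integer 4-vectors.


Interval decomposition of M: I[1,1], I[1,2], I[1,4], I[2,2]^2, I[4,4]^2.
HN type (ℓ=3): μ^(1)=31; μ^(2)=9; μ^(3)=-24

((0, 3, 0, 0); (0, 0, 0, 3); (3, 1, 1, 0))


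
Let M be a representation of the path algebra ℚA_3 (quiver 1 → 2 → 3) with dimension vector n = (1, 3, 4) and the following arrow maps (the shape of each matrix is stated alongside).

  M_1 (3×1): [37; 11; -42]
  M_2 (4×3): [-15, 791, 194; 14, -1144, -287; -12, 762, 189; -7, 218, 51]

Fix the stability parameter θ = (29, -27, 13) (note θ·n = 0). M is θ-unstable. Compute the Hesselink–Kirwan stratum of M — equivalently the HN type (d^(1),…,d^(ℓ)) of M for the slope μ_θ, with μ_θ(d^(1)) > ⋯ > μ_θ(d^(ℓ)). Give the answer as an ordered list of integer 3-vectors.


Barcode: M ≅ I[1,3], I[2,3]^2, I[3,3]. HN layers by μ_θ (3 steps, strictly decreasing):
  μ^(1)=13; μ^(2)=1; μ^(3)=-27

((0, 0, 4); (1, 1, 0); (0, 2, 0))


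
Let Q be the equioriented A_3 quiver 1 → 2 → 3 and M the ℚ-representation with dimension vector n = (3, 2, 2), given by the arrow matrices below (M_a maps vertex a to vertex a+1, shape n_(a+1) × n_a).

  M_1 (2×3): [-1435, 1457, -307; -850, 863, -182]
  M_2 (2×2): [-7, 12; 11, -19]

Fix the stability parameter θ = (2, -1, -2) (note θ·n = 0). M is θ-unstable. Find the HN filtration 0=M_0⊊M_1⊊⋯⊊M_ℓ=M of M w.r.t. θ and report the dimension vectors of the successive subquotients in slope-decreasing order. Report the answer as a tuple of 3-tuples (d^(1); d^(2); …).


Via rank(M_{q-1}∘⋯∘M_p): M ≅ I[1,1], I[1,3]^2.
μ_θ-semistable layers: μ^(1)=2; μ^(2)=-1/3

((1, 0, 0); (2, 2, 2))


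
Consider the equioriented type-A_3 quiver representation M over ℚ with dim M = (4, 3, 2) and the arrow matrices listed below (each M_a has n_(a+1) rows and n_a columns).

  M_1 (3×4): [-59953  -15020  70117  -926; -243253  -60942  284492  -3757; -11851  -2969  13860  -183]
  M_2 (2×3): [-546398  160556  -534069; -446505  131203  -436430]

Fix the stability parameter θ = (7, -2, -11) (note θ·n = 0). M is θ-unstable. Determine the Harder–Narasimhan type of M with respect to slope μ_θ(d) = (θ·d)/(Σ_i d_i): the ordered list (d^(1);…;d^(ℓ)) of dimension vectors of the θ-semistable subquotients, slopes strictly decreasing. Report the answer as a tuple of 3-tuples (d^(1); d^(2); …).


Via rank(M_{q-1}∘⋯∘M_p): M ≅ I[1,1], I[1,2], I[1,3]^2.
μ_θ-semistable layers: μ^(1)=7; μ^(2)=5/2; μ^(3)=-2

((1, 0, 0); (1, 1, 0); (2, 2, 2))


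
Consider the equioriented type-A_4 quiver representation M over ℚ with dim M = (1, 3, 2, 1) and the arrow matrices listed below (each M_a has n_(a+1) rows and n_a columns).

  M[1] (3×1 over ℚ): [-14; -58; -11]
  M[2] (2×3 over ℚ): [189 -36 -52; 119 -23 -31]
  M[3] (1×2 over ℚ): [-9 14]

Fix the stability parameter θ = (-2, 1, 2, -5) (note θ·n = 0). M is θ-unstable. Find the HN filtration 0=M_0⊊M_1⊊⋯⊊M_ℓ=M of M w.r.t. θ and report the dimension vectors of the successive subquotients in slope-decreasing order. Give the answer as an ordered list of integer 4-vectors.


Via rank(M_{q-1}∘⋯∘M_p): M ≅ I[1,3], I[2,2], I[2,4].
μ_θ-semistable layers: μ^(1)=2; μ^(2)=1; μ^(3)=-2/3; μ^(4)=-2

((0, 0, 1, 0); (0, 2, 0, 0); (0, 1, 1, 1); (1, 0, 0, 0))


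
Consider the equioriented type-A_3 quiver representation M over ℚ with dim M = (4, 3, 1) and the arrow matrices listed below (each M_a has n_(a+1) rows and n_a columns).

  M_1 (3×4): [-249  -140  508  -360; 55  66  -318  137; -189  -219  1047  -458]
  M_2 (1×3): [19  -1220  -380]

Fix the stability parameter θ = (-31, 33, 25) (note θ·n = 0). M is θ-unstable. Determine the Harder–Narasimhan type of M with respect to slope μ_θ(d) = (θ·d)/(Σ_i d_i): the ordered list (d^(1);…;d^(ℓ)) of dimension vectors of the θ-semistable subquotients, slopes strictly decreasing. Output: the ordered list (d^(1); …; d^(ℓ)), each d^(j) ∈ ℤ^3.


Via rank(M_{q-1}∘⋯∘M_p): M ≅ I[1,1], I[1,2]^2, I[1,3].
μ_θ-semistable layers: μ^(1)=33; μ^(2)=29; μ^(3)=-31

((0, 2, 0); (0, 1, 1); (4, 0, 0))


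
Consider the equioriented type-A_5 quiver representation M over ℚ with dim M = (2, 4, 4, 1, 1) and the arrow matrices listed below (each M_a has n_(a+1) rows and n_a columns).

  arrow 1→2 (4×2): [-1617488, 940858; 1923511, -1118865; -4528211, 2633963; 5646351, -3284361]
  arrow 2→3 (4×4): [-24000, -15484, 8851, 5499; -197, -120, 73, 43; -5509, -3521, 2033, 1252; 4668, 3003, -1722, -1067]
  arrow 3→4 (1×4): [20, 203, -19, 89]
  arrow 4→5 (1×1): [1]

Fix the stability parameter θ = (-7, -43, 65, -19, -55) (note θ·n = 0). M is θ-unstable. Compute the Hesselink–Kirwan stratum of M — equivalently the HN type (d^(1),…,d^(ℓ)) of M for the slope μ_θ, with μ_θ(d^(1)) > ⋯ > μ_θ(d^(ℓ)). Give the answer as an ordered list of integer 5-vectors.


Barcode: M ≅ I[1,3], I[1,5], I[2,3]^2. HN layers by μ_θ (4 steps, strictly decreasing):
  μ^(1)=65; μ^(2)=-3; μ^(3)=-25; μ^(4)=-43

((0, 0, 3, 0, 0); (0, 0, 1, 1, 1); (2, 2, 0, 0, 0); (0, 2, 0, 0, 0))


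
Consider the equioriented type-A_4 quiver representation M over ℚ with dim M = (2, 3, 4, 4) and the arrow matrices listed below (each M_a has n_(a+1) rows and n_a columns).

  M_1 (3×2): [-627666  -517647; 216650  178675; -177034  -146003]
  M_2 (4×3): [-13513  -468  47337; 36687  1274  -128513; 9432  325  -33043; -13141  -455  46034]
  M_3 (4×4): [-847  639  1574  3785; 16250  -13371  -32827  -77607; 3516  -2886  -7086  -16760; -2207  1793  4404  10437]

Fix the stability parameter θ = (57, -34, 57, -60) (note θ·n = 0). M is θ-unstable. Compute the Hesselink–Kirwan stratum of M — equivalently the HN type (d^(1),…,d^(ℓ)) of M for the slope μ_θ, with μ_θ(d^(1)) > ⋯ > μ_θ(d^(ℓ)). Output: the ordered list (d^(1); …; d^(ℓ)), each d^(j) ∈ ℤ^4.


Barcode: M ≅ I[1,1], I[1,2], I[2,3], I[2,4], I[3,4]^2, I[4,4]. HN layers by μ_θ (5 steps, strictly decreasing):
  μ^(1)=57; μ^(2)=23/2; μ^(3)=-3/2; μ^(4)=-34; μ^(5)=-60

((1, 0, 1, 0); (1, 1, 0, 0); (0, 0, 3, 3); (0, 2, 0, 0); (0, 0, 0, 1))


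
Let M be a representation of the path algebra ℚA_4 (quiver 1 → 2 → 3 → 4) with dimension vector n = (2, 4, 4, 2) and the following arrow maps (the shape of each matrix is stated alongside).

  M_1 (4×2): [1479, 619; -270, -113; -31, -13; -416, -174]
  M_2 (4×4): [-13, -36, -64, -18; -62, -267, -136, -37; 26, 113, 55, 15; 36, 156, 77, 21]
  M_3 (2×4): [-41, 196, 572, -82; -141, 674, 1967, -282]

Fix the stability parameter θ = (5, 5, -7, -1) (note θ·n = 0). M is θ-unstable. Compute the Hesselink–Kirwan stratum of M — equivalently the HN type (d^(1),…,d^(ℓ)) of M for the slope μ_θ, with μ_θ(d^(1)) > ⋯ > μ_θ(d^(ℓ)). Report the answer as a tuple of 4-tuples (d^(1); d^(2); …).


Barcode: M ≅ I[1,4]^2, I[2,3]^2. HN layers by μ_θ (2 steps, strictly decreasing):
  μ^(1)=1/2; μ^(2)=-1

((2, 2, 2, 2); (0, 2, 2, 0))


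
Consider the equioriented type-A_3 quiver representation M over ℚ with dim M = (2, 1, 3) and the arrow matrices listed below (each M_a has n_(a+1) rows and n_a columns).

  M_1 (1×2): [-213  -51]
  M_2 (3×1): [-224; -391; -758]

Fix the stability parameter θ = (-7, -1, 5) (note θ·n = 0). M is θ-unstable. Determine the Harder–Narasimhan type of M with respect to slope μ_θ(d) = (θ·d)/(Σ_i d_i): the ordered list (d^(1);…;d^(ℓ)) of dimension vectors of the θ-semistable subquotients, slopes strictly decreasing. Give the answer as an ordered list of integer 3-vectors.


Barcode: M ≅ I[1,1], I[1,3], I[3,3]^2. HN layers by μ_θ (3 steps, strictly decreasing):
  μ^(1)=5; μ^(2)=-1; μ^(3)=-7

((0, 0, 3); (0, 1, 0); (2, 0, 0))


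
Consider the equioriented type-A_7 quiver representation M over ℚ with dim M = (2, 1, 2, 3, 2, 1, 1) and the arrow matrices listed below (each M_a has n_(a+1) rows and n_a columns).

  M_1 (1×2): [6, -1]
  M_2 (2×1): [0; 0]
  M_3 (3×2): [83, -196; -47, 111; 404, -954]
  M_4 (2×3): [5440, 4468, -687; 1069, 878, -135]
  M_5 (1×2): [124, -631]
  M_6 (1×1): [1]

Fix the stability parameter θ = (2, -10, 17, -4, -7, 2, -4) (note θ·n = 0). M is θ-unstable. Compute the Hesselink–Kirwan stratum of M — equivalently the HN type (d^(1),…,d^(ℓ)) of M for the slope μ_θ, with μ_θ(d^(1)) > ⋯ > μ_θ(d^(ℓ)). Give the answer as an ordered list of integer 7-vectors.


Via rank(M_{q-1}∘⋯∘M_p): M ≅ I[1,1], I[1,2], I[3,5], I[3,7], I[4,4].
μ_θ-semistable layers: μ^(1)=2; μ^(2)=4/5; μ^(3)=-4

((1, 0, 1, 1, 1, 0, 0); (0, 0, 1, 1, 1, 1, 1); (1, 1, 0, 1, 0, 0, 0))


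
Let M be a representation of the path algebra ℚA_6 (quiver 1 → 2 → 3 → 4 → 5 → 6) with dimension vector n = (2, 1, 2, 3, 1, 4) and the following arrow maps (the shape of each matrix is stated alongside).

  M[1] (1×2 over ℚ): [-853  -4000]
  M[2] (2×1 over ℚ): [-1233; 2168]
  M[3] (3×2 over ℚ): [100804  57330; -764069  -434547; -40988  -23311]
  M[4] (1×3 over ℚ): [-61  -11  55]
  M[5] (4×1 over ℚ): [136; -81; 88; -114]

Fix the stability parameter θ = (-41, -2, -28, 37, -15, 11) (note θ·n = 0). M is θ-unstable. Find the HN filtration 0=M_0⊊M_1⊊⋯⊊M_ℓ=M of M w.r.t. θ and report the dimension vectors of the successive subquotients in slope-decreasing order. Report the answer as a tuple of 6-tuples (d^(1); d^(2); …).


Via rank(M_{q-1}∘⋯∘M_p): M ≅ I[1,1], I[1,6], I[3,4], I[4,4], I[6,6]^3.
μ_θ-semistable layers: μ^(1)=37; μ^(2)=11; μ^(3)=-15; μ^(4)=-28; μ^(5)=-41

((0, 0, 0, 2, 0, 0); (0, 0, 0, 1, 1, 4); (0, 1, 1, 0, 0, 0); (0, 0, 1, 0, 0, 0); (2, 0, 0, 0, 0, 0))


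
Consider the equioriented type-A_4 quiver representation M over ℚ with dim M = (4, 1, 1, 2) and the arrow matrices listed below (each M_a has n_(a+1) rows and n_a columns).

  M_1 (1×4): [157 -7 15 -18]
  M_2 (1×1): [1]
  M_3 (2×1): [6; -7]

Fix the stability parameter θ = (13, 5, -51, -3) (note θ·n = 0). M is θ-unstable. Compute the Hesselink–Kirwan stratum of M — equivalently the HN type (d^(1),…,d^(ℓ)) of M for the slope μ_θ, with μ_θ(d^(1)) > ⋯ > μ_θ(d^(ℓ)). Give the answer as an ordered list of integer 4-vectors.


Interval decomposition of M: I[1,1]^3, I[1,4], I[4,4].
HN type (ℓ=3): μ^(1)=13; μ^(2)=-3; μ^(3)=-11

((3, 0, 0, 0); (0, 0, 0, 2); (1, 1, 1, 0))


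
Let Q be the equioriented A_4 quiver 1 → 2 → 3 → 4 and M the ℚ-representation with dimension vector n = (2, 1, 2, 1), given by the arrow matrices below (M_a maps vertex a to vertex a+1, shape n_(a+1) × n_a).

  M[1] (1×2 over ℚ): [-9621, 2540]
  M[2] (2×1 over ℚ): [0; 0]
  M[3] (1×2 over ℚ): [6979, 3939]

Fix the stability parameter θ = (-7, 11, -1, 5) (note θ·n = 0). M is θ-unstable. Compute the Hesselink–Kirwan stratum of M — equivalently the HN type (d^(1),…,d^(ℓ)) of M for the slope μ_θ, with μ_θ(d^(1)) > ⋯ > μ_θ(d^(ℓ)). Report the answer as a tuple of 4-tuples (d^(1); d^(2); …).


Barcode: M ≅ I[1,1], I[1,2], I[3,3], I[3,4]. HN layers by μ_θ (4 steps, strictly decreasing):
  μ^(1)=11; μ^(2)=5; μ^(3)=-1; μ^(4)=-7

((0, 1, 0, 0); (0, 0, 0, 1); (0, 0, 2, 0); (2, 0, 0, 0))


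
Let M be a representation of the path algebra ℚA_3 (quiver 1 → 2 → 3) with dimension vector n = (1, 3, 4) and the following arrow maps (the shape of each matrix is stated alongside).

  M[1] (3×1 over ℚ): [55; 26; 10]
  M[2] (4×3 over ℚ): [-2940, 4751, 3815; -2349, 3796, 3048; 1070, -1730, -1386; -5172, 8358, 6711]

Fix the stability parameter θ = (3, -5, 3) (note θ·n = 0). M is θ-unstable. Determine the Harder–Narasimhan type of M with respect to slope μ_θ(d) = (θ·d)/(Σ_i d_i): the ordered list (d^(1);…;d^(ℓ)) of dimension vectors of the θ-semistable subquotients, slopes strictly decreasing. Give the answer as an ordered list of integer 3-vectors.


Via rank(M_{q-1}∘⋯∘M_p): M ≅ I[1,3], I[2,3]^2, I[3,3].
μ_θ-semistable layers: μ^(1)=3; μ^(2)=-1; μ^(3)=-5

((0, 0, 4); (1, 1, 0); (0, 2, 0))


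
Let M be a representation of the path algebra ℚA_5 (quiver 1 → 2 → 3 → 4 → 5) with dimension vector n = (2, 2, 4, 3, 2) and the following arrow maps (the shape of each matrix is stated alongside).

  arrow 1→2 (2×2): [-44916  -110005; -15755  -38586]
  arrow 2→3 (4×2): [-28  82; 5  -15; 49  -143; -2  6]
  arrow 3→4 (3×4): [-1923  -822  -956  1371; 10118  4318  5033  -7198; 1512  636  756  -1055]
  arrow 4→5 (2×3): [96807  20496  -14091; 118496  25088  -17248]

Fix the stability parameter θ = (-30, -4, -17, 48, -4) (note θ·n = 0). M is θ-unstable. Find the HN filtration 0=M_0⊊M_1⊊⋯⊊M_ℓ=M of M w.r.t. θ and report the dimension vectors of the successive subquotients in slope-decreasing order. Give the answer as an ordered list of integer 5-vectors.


Interval decomposition of M: I[1,4], I[1,5], I[3,3], I[3,4], I[5,5].
HN type (ℓ=6): μ^(1)=48; μ^(2)=22; μ^(3)=-4; μ^(4)=-21/2; μ^(5)=-17; μ^(6)=-30

((0, 0, 0, 2, 0); (0, 0, 0, 1, 1); (0, 0, 0, 0, 1); (0, 2, 2, 0, 0); (0, 0, 2, 0, 0); (2, 0, 0, 0, 0))


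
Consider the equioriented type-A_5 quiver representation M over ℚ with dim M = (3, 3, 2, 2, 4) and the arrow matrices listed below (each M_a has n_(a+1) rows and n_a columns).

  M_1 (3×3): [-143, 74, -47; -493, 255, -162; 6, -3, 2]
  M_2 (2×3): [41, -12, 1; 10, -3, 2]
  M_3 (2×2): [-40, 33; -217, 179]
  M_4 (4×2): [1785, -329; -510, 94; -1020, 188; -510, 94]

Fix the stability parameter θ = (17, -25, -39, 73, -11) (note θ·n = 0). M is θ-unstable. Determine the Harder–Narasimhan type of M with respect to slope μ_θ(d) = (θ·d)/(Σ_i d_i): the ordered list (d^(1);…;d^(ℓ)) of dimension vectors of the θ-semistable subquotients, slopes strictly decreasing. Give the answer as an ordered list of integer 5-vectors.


Interval decomposition of M: I[1,2], I[1,4], I[1,5], I[5,5]^3.
HN type (ℓ=5): μ^(1)=73; μ^(2)=31; μ^(3)=-4; μ^(4)=-11; μ^(5)=-47/3

((0, 0, 0, 1, 0); (0, 0, 0, 1, 1); (1, 1, 0, 0, 0); (0, 0, 0, 0, 3); (2, 2, 2, 0, 0))


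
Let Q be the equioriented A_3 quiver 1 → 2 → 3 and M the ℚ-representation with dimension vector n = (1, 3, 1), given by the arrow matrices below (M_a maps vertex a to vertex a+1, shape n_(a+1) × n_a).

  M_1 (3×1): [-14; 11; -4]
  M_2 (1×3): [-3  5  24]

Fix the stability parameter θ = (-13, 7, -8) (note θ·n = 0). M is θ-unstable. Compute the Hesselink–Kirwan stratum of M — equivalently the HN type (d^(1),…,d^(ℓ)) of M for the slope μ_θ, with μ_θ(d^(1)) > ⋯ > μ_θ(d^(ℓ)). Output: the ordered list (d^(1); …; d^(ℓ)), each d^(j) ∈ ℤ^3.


Via rank(M_{q-1}∘⋯∘M_p): M ≅ I[1,3], I[2,2]^2.
μ_θ-semistable layers: μ^(1)=7; μ^(2)=-1/2; μ^(3)=-13

((0, 2, 0); (0, 1, 1); (1, 0, 0))


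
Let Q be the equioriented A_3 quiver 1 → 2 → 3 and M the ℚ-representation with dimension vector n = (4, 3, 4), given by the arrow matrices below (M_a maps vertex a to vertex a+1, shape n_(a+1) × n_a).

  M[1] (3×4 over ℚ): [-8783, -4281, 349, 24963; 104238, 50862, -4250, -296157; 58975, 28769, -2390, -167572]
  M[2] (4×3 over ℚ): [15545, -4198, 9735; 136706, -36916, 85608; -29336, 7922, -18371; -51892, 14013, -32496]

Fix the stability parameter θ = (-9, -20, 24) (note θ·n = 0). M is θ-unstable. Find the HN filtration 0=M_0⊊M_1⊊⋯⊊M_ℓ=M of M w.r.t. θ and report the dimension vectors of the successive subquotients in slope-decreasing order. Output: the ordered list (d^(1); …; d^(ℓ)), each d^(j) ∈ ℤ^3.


Via rank(M_{q-1}∘⋯∘M_p): M ≅ I[1,1], I[1,3]^3, I[3,3].
μ_θ-semistable layers: μ^(1)=24; μ^(2)=-9; μ^(3)=-29/2

((0, 0, 4); (1, 0, 0); (3, 3, 0))


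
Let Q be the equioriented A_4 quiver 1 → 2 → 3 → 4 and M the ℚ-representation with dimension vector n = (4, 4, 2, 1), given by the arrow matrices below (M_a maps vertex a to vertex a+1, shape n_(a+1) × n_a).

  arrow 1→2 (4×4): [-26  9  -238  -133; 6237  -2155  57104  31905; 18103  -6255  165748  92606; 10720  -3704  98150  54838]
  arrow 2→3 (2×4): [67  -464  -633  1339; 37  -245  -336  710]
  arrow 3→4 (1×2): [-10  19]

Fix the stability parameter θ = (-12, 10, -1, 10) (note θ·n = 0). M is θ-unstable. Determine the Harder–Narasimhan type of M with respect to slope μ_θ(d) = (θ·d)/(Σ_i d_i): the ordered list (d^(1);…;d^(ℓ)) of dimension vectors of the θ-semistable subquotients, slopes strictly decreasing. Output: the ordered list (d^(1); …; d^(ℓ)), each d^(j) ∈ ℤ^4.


Via rank(M_{q-1}∘⋯∘M_p): M ≅ I[1,2]^2, I[1,3], I[1,4].
μ_θ-semistable layers: μ^(1)=10; μ^(2)=9/2; μ^(3)=-12

((0, 2, 0, 1); (0, 2, 2, 0); (4, 0, 0, 0))


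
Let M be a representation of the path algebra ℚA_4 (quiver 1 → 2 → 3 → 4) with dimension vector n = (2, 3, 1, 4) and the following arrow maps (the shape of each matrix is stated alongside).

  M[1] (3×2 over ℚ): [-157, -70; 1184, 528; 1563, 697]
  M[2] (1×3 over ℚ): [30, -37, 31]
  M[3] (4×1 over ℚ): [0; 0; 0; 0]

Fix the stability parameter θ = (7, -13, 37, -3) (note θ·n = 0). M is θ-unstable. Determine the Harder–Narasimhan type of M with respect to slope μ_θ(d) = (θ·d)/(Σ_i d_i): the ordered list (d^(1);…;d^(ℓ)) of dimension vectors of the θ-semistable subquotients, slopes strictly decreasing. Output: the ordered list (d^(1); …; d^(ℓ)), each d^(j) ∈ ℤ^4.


Interval decomposition of M: I[1,2], I[1,3], I[2,2], I[4,4]^4.
HN type (ℓ=3): μ^(1)=37; μ^(2)=-3; μ^(3)=-13

((0, 0, 1, 0); (2, 2, 0, 4); (0, 1, 0, 0))


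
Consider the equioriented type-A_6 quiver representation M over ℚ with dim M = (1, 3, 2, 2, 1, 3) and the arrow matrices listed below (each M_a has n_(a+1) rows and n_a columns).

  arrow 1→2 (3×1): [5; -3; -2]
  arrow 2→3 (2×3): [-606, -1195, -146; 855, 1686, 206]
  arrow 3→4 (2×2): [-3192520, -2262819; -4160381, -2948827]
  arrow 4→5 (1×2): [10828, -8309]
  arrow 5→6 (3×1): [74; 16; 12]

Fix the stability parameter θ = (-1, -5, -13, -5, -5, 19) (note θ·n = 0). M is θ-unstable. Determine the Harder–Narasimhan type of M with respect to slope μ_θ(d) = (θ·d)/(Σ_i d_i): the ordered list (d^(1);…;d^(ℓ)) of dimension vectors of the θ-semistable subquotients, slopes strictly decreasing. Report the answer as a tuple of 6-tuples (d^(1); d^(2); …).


Via rank(M_{q-1}∘⋯∘M_p): M ≅ I[1,6], I[2,2], I[2,4], I[6,6]^2.
μ_θ-semistable layers: μ^(1)=19; μ^(2)=-5; μ^(3)=-19/3; μ^(4)=-9

((0, 0, 0, 0, 0, 3); (0, 1, 0, 2, 1, 0); (1, 1, 1, 0, 0, 0); (0, 1, 1, 0, 0, 0))


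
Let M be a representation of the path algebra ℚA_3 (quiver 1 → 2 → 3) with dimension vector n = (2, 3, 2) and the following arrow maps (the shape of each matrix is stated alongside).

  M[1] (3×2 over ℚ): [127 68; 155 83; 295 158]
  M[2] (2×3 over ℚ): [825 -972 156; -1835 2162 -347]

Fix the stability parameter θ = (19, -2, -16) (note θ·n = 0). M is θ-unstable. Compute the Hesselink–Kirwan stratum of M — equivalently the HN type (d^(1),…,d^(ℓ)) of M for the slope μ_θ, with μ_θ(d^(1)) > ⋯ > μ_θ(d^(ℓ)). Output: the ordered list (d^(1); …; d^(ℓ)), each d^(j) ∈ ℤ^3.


Interval decomposition of M: I[1,2], I[1,3], I[2,3].
HN type (ℓ=3): μ^(1)=17/2; μ^(2)=1/3; μ^(3)=-9

((1, 1, 0); (1, 1, 1); (0, 1, 1))


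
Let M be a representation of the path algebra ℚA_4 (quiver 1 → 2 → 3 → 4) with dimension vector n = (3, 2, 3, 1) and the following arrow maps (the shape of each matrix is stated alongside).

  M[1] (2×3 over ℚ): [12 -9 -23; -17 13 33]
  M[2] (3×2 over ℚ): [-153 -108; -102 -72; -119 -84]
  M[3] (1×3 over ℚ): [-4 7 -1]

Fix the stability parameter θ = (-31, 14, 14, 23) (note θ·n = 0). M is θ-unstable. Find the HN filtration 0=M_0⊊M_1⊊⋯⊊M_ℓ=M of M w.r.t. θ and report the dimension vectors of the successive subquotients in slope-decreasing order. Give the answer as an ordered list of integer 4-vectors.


Barcode: M ≅ I[1,1], I[1,2], I[1,4], I[3,3]^2. HN layers by μ_θ (3 steps, strictly decreasing):
  μ^(1)=23; μ^(2)=14; μ^(3)=-31

((0, 0, 0, 1); (0, 2, 3, 0); (3, 0, 0, 0))


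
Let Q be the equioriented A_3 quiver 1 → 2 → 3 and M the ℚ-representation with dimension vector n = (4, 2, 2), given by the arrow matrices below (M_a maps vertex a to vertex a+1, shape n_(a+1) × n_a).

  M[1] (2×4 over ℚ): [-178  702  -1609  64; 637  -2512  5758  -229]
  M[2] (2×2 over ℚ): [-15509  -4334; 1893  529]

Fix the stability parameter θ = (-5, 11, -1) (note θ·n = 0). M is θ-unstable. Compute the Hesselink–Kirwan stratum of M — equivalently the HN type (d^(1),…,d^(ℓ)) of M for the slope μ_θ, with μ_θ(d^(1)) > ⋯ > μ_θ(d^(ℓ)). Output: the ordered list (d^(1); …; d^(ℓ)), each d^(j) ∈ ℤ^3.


Barcode: M ≅ I[1,1]^2, I[1,3]^2. HN layers by μ_θ (2 steps, strictly decreasing):
  μ^(1)=5; μ^(2)=-5

((0, 2, 2); (4, 0, 0))


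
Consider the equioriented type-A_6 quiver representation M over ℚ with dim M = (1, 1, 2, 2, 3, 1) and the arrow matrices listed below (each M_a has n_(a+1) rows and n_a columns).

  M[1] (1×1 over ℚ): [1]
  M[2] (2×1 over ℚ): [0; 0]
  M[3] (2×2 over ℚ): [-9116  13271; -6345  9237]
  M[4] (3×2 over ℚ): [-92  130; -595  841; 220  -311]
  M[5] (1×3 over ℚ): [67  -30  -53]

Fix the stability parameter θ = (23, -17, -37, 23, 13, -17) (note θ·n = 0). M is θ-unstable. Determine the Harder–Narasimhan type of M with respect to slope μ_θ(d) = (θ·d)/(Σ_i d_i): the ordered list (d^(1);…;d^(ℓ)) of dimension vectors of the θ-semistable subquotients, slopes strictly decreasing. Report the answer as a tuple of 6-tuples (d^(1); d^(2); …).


Via rank(M_{q-1}∘⋯∘M_p): M ≅ I[1,2], I[3,5], I[3,6], I[5,5].
μ_θ-semistable layers: μ^(1)=18; μ^(2)=13; μ^(3)=19/3; μ^(4)=3; μ^(5)=-37

((0, 0, 0, 1, 1, 0); (0, 0, 0, 0, 1, 0); (0, 0, 0, 1, 1, 1); (1, 1, 0, 0, 0, 0); (0, 0, 2, 0, 0, 0))


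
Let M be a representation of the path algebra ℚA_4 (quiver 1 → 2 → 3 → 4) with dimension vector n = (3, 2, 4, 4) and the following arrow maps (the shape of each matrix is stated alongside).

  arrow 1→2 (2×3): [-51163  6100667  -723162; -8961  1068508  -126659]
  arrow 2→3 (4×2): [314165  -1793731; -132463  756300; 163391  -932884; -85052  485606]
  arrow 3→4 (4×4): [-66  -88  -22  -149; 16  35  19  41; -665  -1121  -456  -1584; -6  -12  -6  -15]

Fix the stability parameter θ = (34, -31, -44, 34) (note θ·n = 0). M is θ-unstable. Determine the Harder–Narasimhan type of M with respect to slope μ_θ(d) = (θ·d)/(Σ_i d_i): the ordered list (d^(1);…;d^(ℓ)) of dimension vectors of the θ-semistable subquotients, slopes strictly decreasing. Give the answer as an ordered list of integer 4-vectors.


Interval decomposition of M: I[1,1], I[1,3], I[1,4], I[3,4]^2, I[4,4].
HN type (ℓ=3): μ^(1)=34; μ^(2)=-41/3; μ^(3)=-44

((1, 0, 0, 4); (2, 2, 2, 0); (0, 0, 2, 0))
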